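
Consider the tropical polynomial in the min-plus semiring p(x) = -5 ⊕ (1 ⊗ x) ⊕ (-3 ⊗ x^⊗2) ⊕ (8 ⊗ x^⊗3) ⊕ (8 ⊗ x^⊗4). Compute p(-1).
p(-1) = -5

A tropical monomial a ⊗ x^⊗i evaluates to a + i · x. Evaluating each term at x = -1:
  Term 0 contributes -5 + 0 · -1 = -5
  Term 1 contributes 1 + 1 · -1 = 0
  Term 2 contributes -3 + 2 · -1 = -5
  Term 3 contributes 8 + 3 · -1 = 5
  Term 4 contributes 8 + 4 · -1 = 4
p(-1) = ⊕ of these = min[-5, 0, -5, 5, 4] = -5.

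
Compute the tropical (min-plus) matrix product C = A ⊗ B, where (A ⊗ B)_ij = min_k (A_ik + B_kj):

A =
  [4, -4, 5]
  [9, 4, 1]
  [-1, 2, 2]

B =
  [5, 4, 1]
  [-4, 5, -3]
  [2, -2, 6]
A ⊗ B =
  [-8, 1, -7]
  [0, -1, 1]
  [-2, 0, -1]

Apply the min-plus product entry-by-entry:
  C[0][0] = min over k of (A[0][0] + B[0][0] = 4 + 5 = 9, A[0][1] + B[1][0] = -4 + -4 = -8, A[0][2] + B[2][0] = 5 + 2 = 7) = -8 (attained at k = 1)
  C[0][1] = min over k of (A[0][0] + B[0][1] = 4 + 4 = 8, A[0][1] + B[1][1] = -4 + 5 = 1, A[0][2] + B[2][1] = 5 + -2 = 3) = 1 (attained at k = 1)
  C[0][2] = min over k of (A[0][0] + B[0][2] = 4 + 1 = 5, A[0][1] + B[1][2] = -4 + -3 = -7, A[0][2] + B[2][2] = 5 + 6 = 11) = -7 (attained at k = 1)
  C[1][0] = min over k of (A[1][0] + B[0][0] = 9 + 5 = 14, A[1][1] + B[1][0] = 4 + -4 = 0, A[1][2] + B[2][0] = 1 + 2 = 3) = 0 (attained at k = 1)
  C[1][1] = min over k of (A[1][0] + B[0][1] = 9 + 4 = 13, A[1][1] + B[1][1] = 4 + 5 = 9, A[1][2] + B[2][1] = 1 + -2 = -1) = -1 (attained at k = 2)
  C[1][2] = min over k of (A[1][0] + B[0][2] = 9 + 1 = 10, A[1][1] + B[1][2] = 4 + -3 = 1, A[1][2] + B[2][2] = 1 + 6 = 7) = 1 (attained at k = 1)
  C[2][0] = min over k of (A[2][0] + B[0][0] = -1 + 5 = 4, A[2][1] + B[1][0] = 2 + -4 = -2, A[2][2] + B[2][0] = 2 + 2 = 4) = -2 (attained at k = 1)
  C[2][1] = min over k of (A[2][0] + B[0][1] = -1 + 4 = 3, A[2][1] + B[1][1] = 2 + 5 = 7, A[2][2] + B[2][1] = 2 + -2 = 0) = 0 (attained at k = 2)
  C[2][2] = min over k of (A[2][0] + B[0][2] = -1 + 1 = 0, A[2][1] + B[1][2] = 2 + -3 = -1, A[2][2] + B[2][2] = 2 + 6 = 8) = -1 (attained at k = 1)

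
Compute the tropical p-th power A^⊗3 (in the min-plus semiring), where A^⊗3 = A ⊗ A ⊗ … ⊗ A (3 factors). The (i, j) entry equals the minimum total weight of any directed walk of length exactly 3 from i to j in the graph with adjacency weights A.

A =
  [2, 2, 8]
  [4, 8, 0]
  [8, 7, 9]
A^⊗3 =
  [6, 6, 4]
  [8, 8, 6]
  [12, 12, 10]

Each entry (A^⊗3)_ij equals the minimum over all length-3 walks i = v_0 → v_1 → … → v_3 = j of Σ_t A[v_t][v_{t+1}]. For example, for (i, j) = (0, 2) we minimise over 9 possible intermediate vertex sequences; the minimum is 4, attained along the walk 0 → 0 → 1 → 2.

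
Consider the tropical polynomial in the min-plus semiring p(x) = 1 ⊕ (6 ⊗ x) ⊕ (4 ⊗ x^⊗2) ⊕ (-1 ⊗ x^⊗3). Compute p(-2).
p(-2) = -7

A tropical monomial a ⊗ x^⊗i evaluates to a + i · x. Evaluating each term at x = -2:
  Term 0 contributes 1 + 0 · -2 = 1
  Term 1 contributes 6 + 1 · -2 = 4
  Term 2 contributes 4 + 2 · -2 = 0
  Term 3 contributes -1 + 3 · -2 = -7
p(-2) = ⊕ of these = min[1, 4, 0, -7] = -7.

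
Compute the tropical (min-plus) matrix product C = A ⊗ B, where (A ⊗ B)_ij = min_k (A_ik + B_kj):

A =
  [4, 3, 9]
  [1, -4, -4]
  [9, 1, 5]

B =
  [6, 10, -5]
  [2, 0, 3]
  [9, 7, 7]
A ⊗ B =
  [5, 3, -1]
  [-2, -4, -4]
  [3, 1, 4]

Apply the min-plus product entry-by-entry:
  C[0][0] = min over k of (A[0][0] + B[0][0] = 4 + 6 = 10, A[0][1] + B[1][0] = 3 + 2 = 5, A[0][2] + B[2][0] = 9 + 9 = 18) = 5 (attained at k = 1)
  C[0][1] = min over k of (A[0][0] + B[0][1] = 4 + 10 = 14, A[0][1] + B[1][1] = 3 + 0 = 3, A[0][2] + B[2][1] = 9 + 7 = 16) = 3 (attained at k = 1)
  C[0][2] = min over k of (A[0][0] + B[0][2] = 4 + -5 = -1, A[0][1] + B[1][2] = 3 + 3 = 6, A[0][2] + B[2][2] = 9 + 7 = 16) = -1 (attained at k = 0)
  C[1][0] = min over k of (A[1][0] + B[0][0] = 1 + 6 = 7, A[1][1] + B[1][0] = -4 + 2 = -2, A[1][2] + B[2][0] = -4 + 9 = 5) = -2 (attained at k = 1)
  C[1][1] = min over k of (A[1][0] + B[0][1] = 1 + 10 = 11, A[1][1] + B[1][1] = -4 + 0 = -4, A[1][2] + B[2][1] = -4 + 7 = 3) = -4 (attained at k = 1)
  C[1][2] = min over k of (A[1][0] + B[0][2] = 1 + -5 = -4, A[1][1] + B[1][2] = -4 + 3 = -1, A[1][2] + B[2][2] = -4 + 7 = 3) = -4 (attained at k = 0)
  C[2][0] = min over k of (A[2][0] + B[0][0] = 9 + 6 = 15, A[2][1] + B[1][0] = 1 + 2 = 3, A[2][2] + B[2][0] = 5 + 9 = 14) = 3 (attained at k = 1)
  C[2][1] = min over k of (A[2][0] + B[0][1] = 9 + 10 = 19, A[2][1] + B[1][1] = 1 + 0 = 1, A[2][2] + B[2][1] = 5 + 7 = 12) = 1 (attained at k = 1)
  C[2][2] = min over k of (A[2][0] + B[0][2] = 9 + -5 = 4, A[2][1] + B[1][2] = 1 + 3 = 4, A[2][2] + B[2][2] = 5 + 7 = 12) = 4 (attained at k = 0)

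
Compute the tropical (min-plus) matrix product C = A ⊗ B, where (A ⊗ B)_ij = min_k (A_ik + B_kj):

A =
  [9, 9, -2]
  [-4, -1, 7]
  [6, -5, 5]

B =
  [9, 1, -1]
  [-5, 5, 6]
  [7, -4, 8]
A ⊗ B =
  [4, -6, 6]
  [-6, -3, -5]
  [-10, 0, 1]

Apply the min-plus product entry-by-entry:
  C[0][0] = min over k of (A[0][0] + B[0][0] = 9 + 9 = 18, A[0][1] + B[1][0] = 9 + -5 = 4, A[0][2] + B[2][0] = -2 + 7 = 5) = 4 (attained at k = 1)
  C[0][1] = min over k of (A[0][0] + B[0][1] = 9 + 1 = 10, A[0][1] + B[1][1] = 9 + 5 = 14, A[0][2] + B[2][1] = -2 + -4 = -6) = -6 (attained at k = 2)
  C[0][2] = min over k of (A[0][0] + B[0][2] = 9 + -1 = 8, A[0][1] + B[1][2] = 9 + 6 = 15, A[0][2] + B[2][2] = -2 + 8 = 6) = 6 (attained at k = 2)
  C[1][0] = min over k of (A[1][0] + B[0][0] = -4 + 9 = 5, A[1][1] + B[1][0] = -1 + -5 = -6, A[1][2] + B[2][0] = 7 + 7 = 14) = -6 (attained at k = 1)
  C[1][1] = min over k of (A[1][0] + B[0][1] = -4 + 1 = -3, A[1][1] + B[1][1] = -1 + 5 = 4, A[1][2] + B[2][1] = 7 + -4 = 3) = -3 (attained at k = 0)
  C[1][2] = min over k of (A[1][0] + B[0][2] = -4 + -1 = -5, A[1][1] + B[1][2] = -1 + 6 = 5, A[1][2] + B[2][2] = 7 + 8 = 15) = -5 (attained at k = 0)
  C[2][0] = min over k of (A[2][0] + B[0][0] = 6 + 9 = 15, A[2][1] + B[1][0] = -5 + -5 = -10, A[2][2] + B[2][0] = 5 + 7 = 12) = -10 (attained at k = 1)
  C[2][1] = min over k of (A[2][0] + B[0][1] = 6 + 1 = 7, A[2][1] + B[1][1] = -5 + 5 = 0, A[2][2] + B[2][1] = 5 + -4 = 1) = 0 (attained at k = 1)
  C[2][2] = min over k of (A[2][0] + B[0][2] = 6 + -1 = 5, A[2][1] + B[1][2] = -5 + 6 = 1, A[2][2] + B[2][2] = 5 + 8 = 13) = 1 (attained at k = 1)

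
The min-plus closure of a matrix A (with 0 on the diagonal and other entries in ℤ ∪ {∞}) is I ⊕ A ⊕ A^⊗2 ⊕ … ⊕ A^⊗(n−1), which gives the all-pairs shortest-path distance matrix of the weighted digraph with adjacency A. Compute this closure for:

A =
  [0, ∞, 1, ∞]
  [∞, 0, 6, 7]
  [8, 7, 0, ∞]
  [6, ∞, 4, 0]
Closure =
  [0, 8, 1, 15]
  [13, 0, 6, 7]
  [8, 7, 0, 14]
  [6, 11, 4, 0]

This is the Floyd-Warshall all-pairs shortest-path computation. For each intermediate vertex k = 0, 1, …, 3, update dist[i][j] ← min(dist[i][j], dist[i][k] + dist[k][j]). The final matrix gives, for each (i, j), the minimum total weight of any directed path from i to j (possibly empty when i = j).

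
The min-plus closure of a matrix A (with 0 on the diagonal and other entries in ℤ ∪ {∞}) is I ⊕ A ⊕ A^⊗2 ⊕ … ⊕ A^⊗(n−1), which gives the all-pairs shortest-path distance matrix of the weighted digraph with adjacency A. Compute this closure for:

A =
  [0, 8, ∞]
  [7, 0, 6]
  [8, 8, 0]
Closure =
  [0, 8, 14]
  [7, 0, 6]
  [8, 8, 0]

This is the Floyd-Warshall all-pairs shortest-path computation. For each intermediate vertex k = 0, 1, …, 2, update dist[i][j] ← min(dist[i][j], dist[i][k] + dist[k][j]). The final matrix gives, for each (i, j), the minimum total weight of any directed path from i to j (possibly empty when i = j).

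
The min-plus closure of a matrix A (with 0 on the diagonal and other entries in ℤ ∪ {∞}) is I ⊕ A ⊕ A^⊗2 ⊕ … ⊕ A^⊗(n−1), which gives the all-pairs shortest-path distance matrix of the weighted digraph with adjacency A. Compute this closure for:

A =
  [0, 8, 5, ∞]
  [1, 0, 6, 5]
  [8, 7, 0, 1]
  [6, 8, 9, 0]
Closure =
  [0, 8, 5, 6]
  [1, 0, 6, 5]
  [7, 7, 0, 1]
  [6, 8, 9, 0]

This is the Floyd-Warshall all-pairs shortest-path computation. For each intermediate vertex k = 0, 1, …, 3, update dist[i][j] ← min(dist[i][j], dist[i][k] + dist[k][j]). The final matrix gives, for each (i, j), the minimum total weight of any directed path from i to j (possibly empty when i = j).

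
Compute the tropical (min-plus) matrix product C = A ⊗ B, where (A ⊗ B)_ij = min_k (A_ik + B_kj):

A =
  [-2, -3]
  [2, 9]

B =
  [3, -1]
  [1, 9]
A ⊗ B =
  [-2, -3]
  [5, 1]

Apply the min-plus product entry-by-entry:
  C[0][0] = min over k of (A[0][0] + B[0][0] = -2 + 3 = 1, A[0][1] + B[1][0] = -3 + 1 = -2) = -2 (attained at k = 1)
  C[0][1] = min over k of (A[0][0] + B[0][1] = -2 + -1 = -3, A[0][1] + B[1][1] = -3 + 9 = 6) = -3 (attained at k = 0)
  C[1][0] = min over k of (A[1][0] + B[0][0] = 2 + 3 = 5, A[1][1] + B[1][0] = 9 + 1 = 10) = 5 (attained at k = 0)
  C[1][1] = min over k of (A[1][0] + B[0][1] = 2 + -1 = 1, A[1][1] + B[1][1] = 9 + 9 = 18) = 1 (attained at k = 0)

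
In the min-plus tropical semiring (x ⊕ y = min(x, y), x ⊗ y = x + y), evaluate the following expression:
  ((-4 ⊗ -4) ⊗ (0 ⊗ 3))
((-4 ⊗ -4) ⊗ (0 ⊗ 3)) = -5

Expand innermost to outermost. Recall ⊕ takes the minimum of its arguments and ⊗ takes their sum. Working out the expression ((-4 ⊗ -4) ⊗ (0 ⊗ 3)) gives -5.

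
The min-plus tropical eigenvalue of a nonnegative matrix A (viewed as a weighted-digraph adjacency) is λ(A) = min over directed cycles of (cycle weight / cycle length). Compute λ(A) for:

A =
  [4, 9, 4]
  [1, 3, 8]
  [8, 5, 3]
λ(A) = 3

Enumerate directed cycles and compute their means (weight / length). Sample:
  cycle 0 → 0: weight = 4, length = 1, mean = 4/1 ≈ 4.000
  cycle 1 → 1: weight = 3, length = 1, mean = 3/1 ≈ 3.000
  cycle 2 → 2: weight = 3, length = 1, mean = 3/1 ≈ 3.000
  cycle 0 → 1 → 0: weight = 10, length = 2, mean = 10/2 ≈ 5.000
  cycle 0 → 2 → 0: weight = 12, length = 2, mean = 12/2 ≈ 6.000
  cycle 1 → 0 → 1: weight = 10, length = 2, mean = 10/2 ≈ 5.000
Minimum mean = 3.000, attained e.g. along the cycle 1 → 1 with weight 3 and length 1. So λ(A) = 3/1 = 3.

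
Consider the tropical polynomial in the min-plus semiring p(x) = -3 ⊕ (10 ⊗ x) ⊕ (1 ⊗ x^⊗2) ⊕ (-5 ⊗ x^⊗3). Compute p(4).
p(4) = -3

A tropical monomial a ⊗ x^⊗i evaluates to a + i · x. Evaluating each term at x = 4:
  Term 0 contributes -3 + 0 · 4 = -3
  Term 1 contributes 10 + 1 · 4 = 14
  Term 2 contributes 1 + 2 · 4 = 9
  Term 3 contributes -5 + 3 · 4 = 7
p(4) = ⊕ of these = min[-3, 14, 9, 7] = -3.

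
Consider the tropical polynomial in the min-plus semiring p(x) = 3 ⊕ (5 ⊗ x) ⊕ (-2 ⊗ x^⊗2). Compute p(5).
p(5) = 3

A tropical monomial a ⊗ x^⊗i evaluates to a + i · x. Evaluating each term at x = 5:
  Term 0 contributes 3 + 0 · 5 = 3
  Term 1 contributes 5 + 1 · 5 = 10
  Term 2 contributes -2 + 2 · 5 = 8
p(5) = ⊕ of these = min[3, 10, 8] = 3.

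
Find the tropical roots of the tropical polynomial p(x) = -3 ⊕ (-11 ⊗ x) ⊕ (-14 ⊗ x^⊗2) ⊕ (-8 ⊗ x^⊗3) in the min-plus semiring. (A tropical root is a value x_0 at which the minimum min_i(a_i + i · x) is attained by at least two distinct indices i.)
Roots: {-6, 3, 8}

Each tropical root is a break point of the lower envelope of the lines y = a_i + i · x (there are 4 lines, with slopes 0, 1, ..., 3). Only the lines that attain the minimum somewhere contribute to roots; other lines are dominated. Here the surviving (envelope) indices are i = 3, i = 2, i = 1, i = 0.
Intersections between consecutive envelope lines give the roots: for adjacent envelope indices i < j the intersection is x = (a_i − a_j) / (j − i). Reading off the sorted break points: {-6, 3, 8}.
Verification: at each break x_0, at least two indices attain the minimum of min_i(a_i + i · x_0).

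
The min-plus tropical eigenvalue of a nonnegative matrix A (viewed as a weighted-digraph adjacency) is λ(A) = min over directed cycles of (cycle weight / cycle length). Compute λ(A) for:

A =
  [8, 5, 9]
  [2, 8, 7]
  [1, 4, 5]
λ(A) = 7/2

Enumerate directed cycles and compute their means (weight / length). Sample:
  cycle 0 → 0: weight = 8, length = 1, mean = 8/1 ≈ 8.000
  cycle 1 → 1: weight = 8, length = 1, mean = 8/1 ≈ 8.000
  cycle 2 → 2: weight = 5, length = 1, mean = 5/1 ≈ 5.000
  cycle 0 → 1 → 0: weight = 7, length = 2, mean = 7/2 ≈ 3.500
  cycle 0 → 2 → 0: weight = 10, length = 2, mean = 10/2 ≈ 5.000
  cycle 1 → 0 → 1: weight = 7, length = 2, mean = 7/2 ≈ 3.500
Minimum mean = 3.500, attained e.g. along the cycle 0 → 1 → 0 with weight 7 and length 2. So λ(A) = 7/2 = 7/2.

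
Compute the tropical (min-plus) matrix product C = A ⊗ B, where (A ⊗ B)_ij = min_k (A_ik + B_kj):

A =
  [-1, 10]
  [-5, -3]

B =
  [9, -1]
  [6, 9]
A ⊗ B =
  [8, -2]
  [3, -6]

Apply the min-plus product entry-by-entry:
  C[0][0] = min over k of (A[0][0] + B[0][0] = -1 + 9 = 8, A[0][1] + B[1][0] = 10 + 6 = 16) = 8 (attained at k = 0)
  C[0][1] = min over k of (A[0][0] + B[0][1] = -1 + -1 = -2, A[0][1] + B[1][1] = 10 + 9 = 19) = -2 (attained at k = 0)
  C[1][0] = min over k of (A[1][0] + B[0][0] = -5 + 9 = 4, A[1][1] + B[1][0] = -3 + 6 = 3) = 3 (attained at k = 1)
  C[1][1] = min over k of (A[1][0] + B[0][1] = -5 + -1 = -6, A[1][1] + B[1][1] = -3 + 9 = 6) = -6 (attained at k = 0)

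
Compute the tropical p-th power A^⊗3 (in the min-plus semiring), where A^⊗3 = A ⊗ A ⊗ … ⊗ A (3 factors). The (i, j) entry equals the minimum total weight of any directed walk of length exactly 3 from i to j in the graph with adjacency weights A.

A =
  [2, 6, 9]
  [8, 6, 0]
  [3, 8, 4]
A^⊗3 =
  [6, 10, 8]
  [5, 9, 8]
  [7, 11, 9]

Each entry (A^⊗3)_ij equals the minimum over all length-3 walks i = v_0 → v_1 → … → v_3 = j of Σ_t A[v_t][v_{t+1}]. For example, for (i, j) = (0, 2) we minimise over 9 possible intermediate vertex sequences; the minimum is 8, attained along the walk 0 → 0 → 1 → 2.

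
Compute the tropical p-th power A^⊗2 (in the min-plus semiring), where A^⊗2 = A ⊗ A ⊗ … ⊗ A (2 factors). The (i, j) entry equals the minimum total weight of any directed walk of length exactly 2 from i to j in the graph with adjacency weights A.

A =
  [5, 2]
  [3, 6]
A^⊗2 =
  [5, 7]
  [8, 5]

Each entry (A^⊗2)_ij equals the minimum over all length-2 walks i = v_0 → v_1 → … → v_2 = j of Σ_t A[v_t][v_{t+1}]. For example, for (i, j) = (0, 1) we minimise over 2 possible intermediate vertex sequences; the minimum is 7, attained along the walk 0 → 0 → 1.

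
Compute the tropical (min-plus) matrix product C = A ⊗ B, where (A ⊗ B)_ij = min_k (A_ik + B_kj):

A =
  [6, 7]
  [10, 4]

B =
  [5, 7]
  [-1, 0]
A ⊗ B =
  [6, 7]
  [3, 4]

Apply the min-plus product entry-by-entry:
  C[0][0] = min over k of (A[0][0] + B[0][0] = 6 + 5 = 11, A[0][1] + B[1][0] = 7 + -1 = 6) = 6 (attained at k = 1)
  C[0][1] = min over k of (A[0][0] + B[0][1] = 6 + 7 = 13, A[0][1] + B[1][1] = 7 + 0 = 7) = 7 (attained at k = 1)
  C[1][0] = min over k of (A[1][0] + B[0][0] = 10 + 5 = 15, A[1][1] + B[1][0] = 4 + -1 = 3) = 3 (attained at k = 1)
  C[1][1] = min over k of (A[1][0] + B[0][1] = 10 + 7 = 17, A[1][1] + B[1][1] = 4 + 0 = 4) = 4 (attained at k = 1)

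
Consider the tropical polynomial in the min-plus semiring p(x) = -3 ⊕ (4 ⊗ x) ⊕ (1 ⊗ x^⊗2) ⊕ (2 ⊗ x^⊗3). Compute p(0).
p(0) = -3

A tropical monomial a ⊗ x^⊗i evaluates to a + i · x. Evaluating each term at x = 0:
  Term 0 contributes -3 + 0 · 0 = -3
  Term 1 contributes 4 + 1 · 0 = 4
  Term 2 contributes 1 + 2 · 0 = 1
  Term 3 contributes 2 + 3 · 0 = 2
p(0) = ⊕ of these = min[-3, 4, 1, 2] = -3.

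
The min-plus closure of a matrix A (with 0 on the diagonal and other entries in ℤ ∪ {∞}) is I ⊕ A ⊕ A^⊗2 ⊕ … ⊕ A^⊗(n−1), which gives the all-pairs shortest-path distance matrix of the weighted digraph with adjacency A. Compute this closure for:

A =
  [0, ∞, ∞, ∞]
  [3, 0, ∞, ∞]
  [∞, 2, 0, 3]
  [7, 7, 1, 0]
Closure =
  [0, ∞, ∞, ∞]
  [3, 0, ∞, ∞]
  [5, 2, 0, 3]
  [6, 3, 1, 0]

This is the Floyd-Warshall all-pairs shortest-path computation. For each intermediate vertex k = 0, 1, …, 3, update dist[i][j] ← min(dist[i][j], dist[i][k] + dist[k][j]). The final matrix gives, for each (i, j), the minimum total weight of any directed path from i to j (possibly empty when i = j).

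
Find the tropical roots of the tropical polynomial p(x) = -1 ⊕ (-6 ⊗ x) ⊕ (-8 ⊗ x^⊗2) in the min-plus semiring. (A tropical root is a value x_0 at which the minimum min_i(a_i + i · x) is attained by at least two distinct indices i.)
Roots: {2, 5}

Each tropical root is a break point of the lower envelope of the lines y = a_i + i · x (there are 3 lines, with slopes 0, 1, ..., 2). Only the lines that attain the minimum somewhere contribute to roots; other lines are dominated. Here the surviving (envelope) indices are i = 2, i = 1, i = 0.
Intersections between consecutive envelope lines give the roots: for adjacent envelope indices i < j the intersection is x = (a_i − a_j) / (j − i). Reading off the sorted break points: {2, 5}.
Verification: at each break x_0, at least two indices attain the minimum of min_i(a_i + i · x_0).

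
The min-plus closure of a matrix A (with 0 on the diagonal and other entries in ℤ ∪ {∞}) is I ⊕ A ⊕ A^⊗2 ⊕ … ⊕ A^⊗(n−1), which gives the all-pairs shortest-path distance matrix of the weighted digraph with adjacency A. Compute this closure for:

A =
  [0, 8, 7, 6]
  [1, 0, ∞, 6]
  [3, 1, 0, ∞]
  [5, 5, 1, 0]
Closure =
  [0, 8, 7, 6]
  [1, 0, 7, 6]
  [2, 1, 0, 7]
  [3, 2, 1, 0]

This is the Floyd-Warshall all-pairs shortest-path computation. For each intermediate vertex k = 0, 1, …, 3, update dist[i][j] ← min(dist[i][j], dist[i][k] + dist[k][j]). The final matrix gives, for each (i, j), the minimum total weight of any directed path from i to j (possibly empty when i = j).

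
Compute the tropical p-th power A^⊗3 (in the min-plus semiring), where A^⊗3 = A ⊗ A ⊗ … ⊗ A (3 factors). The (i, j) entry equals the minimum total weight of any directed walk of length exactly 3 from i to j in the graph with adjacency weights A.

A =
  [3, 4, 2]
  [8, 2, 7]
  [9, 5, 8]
A^⊗3 =
  [9, 8, 8]
  [12, 6, 11]
  [15, 9, 14]

Each entry (A^⊗3)_ij equals the minimum over all length-3 walks i = v_0 → v_1 → … → v_3 = j of Σ_t A[v_t][v_{t+1}]. For example, for (i, j) = (0, 2) we minimise over 9 possible intermediate vertex sequences; the minimum is 8, attained along the walk 0 → 0 → 0 → 2.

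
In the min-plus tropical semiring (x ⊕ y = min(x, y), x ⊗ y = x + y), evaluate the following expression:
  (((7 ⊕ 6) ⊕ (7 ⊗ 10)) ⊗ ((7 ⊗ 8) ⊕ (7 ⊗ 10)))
(((7 ⊕ 6) ⊕ (7 ⊗ 10)) ⊗ ((7 ⊗ 8) ⊕ (7 ⊗ 10))) = 21

Expand innermost to outermost. Recall ⊕ takes the minimum of its arguments and ⊗ takes their sum. Working out the expression (((7 ⊕ 6) ⊕ (7 ⊗ 10)) ⊗ ((7 ⊗ 8) ⊕ (7 ⊗ 10))) gives 21.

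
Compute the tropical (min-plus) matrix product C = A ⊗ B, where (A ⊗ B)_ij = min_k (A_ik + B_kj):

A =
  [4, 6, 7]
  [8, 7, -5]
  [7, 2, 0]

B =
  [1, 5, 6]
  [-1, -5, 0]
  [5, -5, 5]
A ⊗ B =
  [5, 1, 6]
  [0, -10, 0]
  [1, -5, 2]

Apply the min-plus product entry-by-entry:
  C[0][0] = min over k of (A[0][0] + B[0][0] = 4 + 1 = 5, A[0][1] + B[1][0] = 6 + -1 = 5, A[0][2] + B[2][0] = 7 + 5 = 12) = 5 (attained at k = 0)
  C[0][1] = min over k of (A[0][0] + B[0][1] = 4 + 5 = 9, A[0][1] + B[1][1] = 6 + -5 = 1, A[0][2] + B[2][1] = 7 + -5 = 2) = 1 (attained at k = 1)
  C[0][2] = min over k of (A[0][0] + B[0][2] = 4 + 6 = 10, A[0][1] + B[1][2] = 6 + 0 = 6, A[0][2] + B[2][2] = 7 + 5 = 12) = 6 (attained at k = 1)
  C[1][0] = min over k of (A[1][0] + B[0][0] = 8 + 1 = 9, A[1][1] + B[1][0] = 7 + -1 = 6, A[1][2] + B[2][0] = -5 + 5 = 0) = 0 (attained at k = 2)
  C[1][1] = min over k of (A[1][0] + B[0][1] = 8 + 5 = 13, A[1][1] + B[1][1] = 7 + -5 = 2, A[1][2] + B[2][1] = -5 + -5 = -10) = -10 (attained at k = 2)
  C[1][2] = min over k of (A[1][0] + B[0][2] = 8 + 6 = 14, A[1][1] + B[1][2] = 7 + 0 = 7, A[1][2] + B[2][2] = -5 + 5 = 0) = 0 (attained at k = 2)
  C[2][0] = min over k of (A[2][0] + B[0][0] = 7 + 1 = 8, A[2][1] + B[1][0] = 2 + -1 = 1, A[2][2] + B[2][0] = 0 + 5 = 5) = 1 (attained at k = 1)
  C[2][1] = min over k of (A[2][0] + B[0][1] = 7 + 5 = 12, A[2][1] + B[1][1] = 2 + -5 = -3, A[2][2] + B[2][1] = 0 + -5 = -5) = -5 (attained at k = 2)
  C[2][2] = min over k of (A[2][0] + B[0][2] = 7 + 6 = 13, A[2][1] + B[1][2] = 2 + 0 = 2, A[2][2] + B[2][2] = 0 + 5 = 5) = 2 (attained at k = 1)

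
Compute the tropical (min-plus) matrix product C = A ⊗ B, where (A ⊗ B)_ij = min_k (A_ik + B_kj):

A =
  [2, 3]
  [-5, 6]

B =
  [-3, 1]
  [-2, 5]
A ⊗ B =
  [-1, 3]
  [-8, -4]

Apply the min-plus product entry-by-entry:
  C[0][0] = min over k of (A[0][0] + B[0][0] = 2 + -3 = -1, A[0][1] + B[1][0] = 3 + -2 = 1) = -1 (attained at k = 0)
  C[0][1] = min over k of (A[0][0] + B[0][1] = 2 + 1 = 3, A[0][1] + B[1][1] = 3 + 5 = 8) = 3 (attained at k = 0)
  C[1][0] = min over k of (A[1][0] + B[0][0] = -5 + -3 = -8, A[1][1] + B[1][0] = 6 + -2 = 4) = -8 (attained at k = 0)
  C[1][1] = min over k of (A[1][0] + B[0][1] = -5 + 1 = -4, A[1][1] + B[1][1] = 6 + 5 = 11) = -4 (attained at k = 0)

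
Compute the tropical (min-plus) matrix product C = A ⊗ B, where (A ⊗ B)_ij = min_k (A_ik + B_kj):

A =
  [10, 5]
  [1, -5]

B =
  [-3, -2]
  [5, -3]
A ⊗ B =
  [7, 2]
  [-2, -8]

Apply the min-plus product entry-by-entry:
  C[0][0] = min over k of (A[0][0] + B[0][0] = 10 + -3 = 7, A[0][1] + B[1][0] = 5 + 5 = 10) = 7 (attained at k = 0)
  C[0][1] = min over k of (A[0][0] + B[0][1] = 10 + -2 = 8, A[0][1] + B[1][1] = 5 + -3 = 2) = 2 (attained at k = 1)
  C[1][0] = min over k of (A[1][0] + B[0][0] = 1 + -3 = -2, A[1][1] + B[1][0] = -5 + 5 = 0) = -2 (attained at k = 0)
  C[1][1] = min over k of (A[1][0] + B[0][1] = 1 + -2 = -1, A[1][1] + B[1][1] = -5 + -3 = -8) = -8 (attained at k = 1)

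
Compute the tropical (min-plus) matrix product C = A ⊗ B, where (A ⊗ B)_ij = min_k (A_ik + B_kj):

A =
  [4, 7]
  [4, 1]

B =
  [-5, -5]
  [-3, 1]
A ⊗ B =
  [-1, -1]
  [-2, -1]

Apply the min-plus product entry-by-entry:
  C[0][0] = min over k of (A[0][0] + B[0][0] = 4 + -5 = -1, A[0][1] + B[1][0] = 7 + -3 = 4) = -1 (attained at k = 0)
  C[0][1] = min over k of (A[0][0] + B[0][1] = 4 + -5 = -1, A[0][1] + B[1][1] = 7 + 1 = 8) = -1 (attained at k = 0)
  C[1][0] = min over k of (A[1][0] + B[0][0] = 4 + -5 = -1, A[1][1] + B[1][0] = 1 + -3 = -2) = -2 (attained at k = 1)
  C[1][1] = min over k of (A[1][0] + B[0][1] = 4 + -5 = -1, A[1][1] + B[1][1] = 1 + 1 = 2) = -1 (attained at k = 0)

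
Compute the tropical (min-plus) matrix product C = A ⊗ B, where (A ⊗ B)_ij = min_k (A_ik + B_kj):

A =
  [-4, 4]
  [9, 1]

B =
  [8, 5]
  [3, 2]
A ⊗ B =
  [4, 1]
  [4, 3]

Apply the min-plus product entry-by-entry:
  C[0][0] = min over k of (A[0][0] + B[0][0] = -4 + 8 = 4, A[0][1] + B[1][0] = 4 + 3 = 7) = 4 (attained at k = 0)
  C[0][1] = min over k of (A[0][0] + B[0][1] = -4 + 5 = 1, A[0][1] + B[1][1] = 4 + 2 = 6) = 1 (attained at k = 0)
  C[1][0] = min over k of (A[1][0] + B[0][0] = 9 + 8 = 17, A[1][1] + B[1][0] = 1 + 3 = 4) = 4 (attained at k = 1)
  C[1][1] = min over k of (A[1][0] + B[0][1] = 9 + 5 = 14, A[1][1] + B[1][1] = 1 + 2 = 3) = 3 (attained at k = 1)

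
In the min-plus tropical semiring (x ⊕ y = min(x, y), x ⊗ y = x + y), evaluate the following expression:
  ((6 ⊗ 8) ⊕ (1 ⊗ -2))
((6 ⊗ 8) ⊕ (1 ⊗ -2)) = -1

Expand innermost to outermost. Recall ⊕ takes the minimum of its arguments and ⊗ takes their sum. Working out the expression ((6 ⊗ 8) ⊕ (1 ⊗ -2)) gives -1.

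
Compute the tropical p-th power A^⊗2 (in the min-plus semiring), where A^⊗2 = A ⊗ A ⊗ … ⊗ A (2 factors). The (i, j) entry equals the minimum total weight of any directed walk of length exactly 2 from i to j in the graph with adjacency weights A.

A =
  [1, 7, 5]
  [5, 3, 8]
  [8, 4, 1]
A^⊗2 =
  [2, 8, 6]
  [6, 6, 9]
  [9, 5, 2]

Each entry (A^⊗2)_ij equals the minimum over all length-2 walks i = v_0 → v_1 → … → v_2 = j of Σ_t A[v_t][v_{t+1}]. For example, for (i, j) = (0, 2) we minimise over 3 possible intermediate vertex sequences; the minimum is 6, attained along the walk 0 → 0 → 2.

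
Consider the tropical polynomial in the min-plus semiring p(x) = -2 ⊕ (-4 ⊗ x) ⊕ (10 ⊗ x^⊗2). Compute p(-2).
p(-2) = -6

A tropical monomial a ⊗ x^⊗i evaluates to a + i · x. Evaluating each term at x = -2:
  Term 0 contributes -2 + 0 · -2 = -2
  Term 1 contributes -4 + 1 · -2 = -6
  Term 2 contributes 10 + 2 · -2 = 6
p(-2) = ⊕ of these = min[-2, -6, 6] = -6.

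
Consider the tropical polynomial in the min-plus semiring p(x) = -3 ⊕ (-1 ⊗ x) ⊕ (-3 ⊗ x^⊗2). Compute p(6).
p(6) = -3

A tropical monomial a ⊗ x^⊗i evaluates to a + i · x. Evaluating each term at x = 6:
  Term 0 contributes -3 + 0 · 6 = -3
  Term 1 contributes -1 + 1 · 6 = 5
  Term 2 contributes -3 + 2 · 6 = 9
p(6) = ⊕ of these = min[-3, 5, 9] = -3.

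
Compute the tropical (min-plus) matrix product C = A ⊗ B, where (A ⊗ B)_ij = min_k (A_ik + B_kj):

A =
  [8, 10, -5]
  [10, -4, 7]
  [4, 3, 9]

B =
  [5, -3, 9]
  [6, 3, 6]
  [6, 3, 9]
A ⊗ B =
  [1, -2, 4]
  [2, -1, 2]
  [9, 1, 9]

Apply the min-plus product entry-by-entry:
  C[0][0] = min over k of (A[0][0] + B[0][0] = 8 + 5 = 13, A[0][1] + B[1][0] = 10 + 6 = 16, A[0][2] + B[2][0] = -5 + 6 = 1) = 1 (attained at k = 2)
  C[0][1] = min over k of (A[0][0] + B[0][1] = 8 + -3 = 5, A[0][1] + B[1][1] = 10 + 3 = 13, A[0][2] + B[2][1] = -5 + 3 = -2) = -2 (attained at k = 2)
  C[0][2] = min over k of (A[0][0] + B[0][2] = 8 + 9 = 17, A[0][1] + B[1][2] = 10 + 6 = 16, A[0][2] + B[2][2] = -5 + 9 = 4) = 4 (attained at k = 2)
  C[1][0] = min over k of (A[1][0] + B[0][0] = 10 + 5 = 15, A[1][1] + B[1][0] = -4 + 6 = 2, A[1][2] + B[2][0] = 7 + 6 = 13) = 2 (attained at k = 1)
  C[1][1] = min over k of (A[1][0] + B[0][1] = 10 + -3 = 7, A[1][1] + B[1][1] = -4 + 3 = -1, A[1][2] + B[2][1] = 7 + 3 = 10) = -1 (attained at k = 1)
  C[1][2] = min over k of (A[1][0] + B[0][2] = 10 + 9 = 19, A[1][1] + B[1][2] = -4 + 6 = 2, A[1][2] + B[2][2] = 7 + 9 = 16) = 2 (attained at k = 1)
  C[2][0] = min over k of (A[2][0] + B[0][0] = 4 + 5 = 9, A[2][1] + B[1][0] = 3 + 6 = 9, A[2][2] + B[2][0] = 9 + 6 = 15) = 9 (attained at k = 0)
  C[2][1] = min over k of (A[2][0] + B[0][1] = 4 + -3 = 1, A[2][1] + B[1][1] = 3 + 3 = 6, A[2][2] + B[2][1] = 9 + 3 = 12) = 1 (attained at k = 0)
  C[2][2] = min over k of (A[2][0] + B[0][2] = 4 + 9 = 13, A[2][1] + B[1][2] = 3 + 6 = 9, A[2][2] + B[2][2] = 9 + 9 = 18) = 9 (attained at k = 1)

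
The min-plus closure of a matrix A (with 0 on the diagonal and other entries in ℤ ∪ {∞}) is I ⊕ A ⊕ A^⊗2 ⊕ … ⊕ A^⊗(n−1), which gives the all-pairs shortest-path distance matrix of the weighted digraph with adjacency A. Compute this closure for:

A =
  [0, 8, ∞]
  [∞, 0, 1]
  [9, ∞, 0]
Closure =
  [0, 8, 9]
  [10, 0, 1]
  [9, 17, 0]

This is the Floyd-Warshall all-pairs shortest-path computation. For each intermediate vertex k = 0, 1, …, 2, update dist[i][j] ← min(dist[i][j], dist[i][k] + dist[k][j]). The final matrix gives, for each (i, j), the minimum total weight of any directed path from i to j (possibly empty when i = j).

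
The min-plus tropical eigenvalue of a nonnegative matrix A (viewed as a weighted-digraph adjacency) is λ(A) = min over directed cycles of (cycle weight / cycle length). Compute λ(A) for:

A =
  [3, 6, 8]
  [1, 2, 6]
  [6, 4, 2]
λ(A) = 2

Enumerate directed cycles and compute their means (weight / length). Sample:
  cycle 0 → 0: weight = 3, length = 1, mean = 3/1 ≈ 3.000
  cycle 1 → 1: weight = 2, length = 1, mean = 2/1 ≈ 2.000
  cycle 2 → 2: weight = 2, length = 1, mean = 2/1 ≈ 2.000
  cycle 0 → 1 → 0: weight = 7, length = 2, mean = 7/2 ≈ 3.500
  cycle 0 → 2 → 0: weight = 14, length = 2, mean = 14/2 ≈ 7.000
  cycle 1 → 0 → 1: weight = 7, length = 2, mean = 7/2 ≈ 3.500
Minimum mean = 2.000, attained e.g. along the cycle 1 → 1 with weight 2 and length 1. So λ(A) = 2/1 = 2.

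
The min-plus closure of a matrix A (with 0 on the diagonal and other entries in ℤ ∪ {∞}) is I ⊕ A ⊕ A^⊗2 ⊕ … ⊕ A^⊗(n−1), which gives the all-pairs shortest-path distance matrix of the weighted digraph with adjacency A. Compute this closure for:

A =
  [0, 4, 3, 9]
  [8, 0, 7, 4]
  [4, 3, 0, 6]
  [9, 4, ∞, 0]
Closure =
  [0, 4, 3, 8]
  [8, 0, 7, 4]
  [4, 3, 0, 6]
  [9, 4, 11, 0]

This is the Floyd-Warshall all-pairs shortest-path computation. For each intermediate vertex k = 0, 1, …, 3, update dist[i][j] ← min(dist[i][j], dist[i][k] + dist[k][j]). The final matrix gives, for each (i, j), the minimum total weight of any directed path from i to j (possibly empty when i = j).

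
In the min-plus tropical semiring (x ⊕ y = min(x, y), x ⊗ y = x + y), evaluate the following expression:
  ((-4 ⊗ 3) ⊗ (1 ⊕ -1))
((-4 ⊗ 3) ⊗ (1 ⊕ -1)) = -2

Expand innermost to outermost. Recall ⊕ takes the minimum of its arguments and ⊗ takes their sum. Working out the expression ((-4 ⊗ 3) ⊗ (1 ⊕ -1)) gives -2.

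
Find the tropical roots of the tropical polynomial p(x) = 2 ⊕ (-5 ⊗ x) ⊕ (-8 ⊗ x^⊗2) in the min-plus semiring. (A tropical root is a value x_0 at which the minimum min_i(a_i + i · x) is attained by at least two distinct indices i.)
Roots: {3, 7}

Each tropical root is a break point of the lower envelope of the lines y = a_i + i · x (there are 3 lines, with slopes 0, 1, ..., 2). Only the lines that attain the minimum somewhere contribute to roots; other lines are dominated. Here the surviving (envelope) indices are i = 2, i = 1, i = 0.
Intersections between consecutive envelope lines give the roots: for adjacent envelope indices i < j the intersection is x = (a_i − a_j) / (j − i). Reading off the sorted break points: {3, 7}.
Verification: at each break x_0, at least two indices attain the minimum of min_i(a_i + i · x_0).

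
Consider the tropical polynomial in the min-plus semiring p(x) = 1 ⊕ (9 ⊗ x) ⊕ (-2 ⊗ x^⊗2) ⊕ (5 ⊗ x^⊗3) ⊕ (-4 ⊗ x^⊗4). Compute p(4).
p(4) = 1

A tropical monomial a ⊗ x^⊗i evaluates to a + i · x. Evaluating each term at x = 4:
  Term 0 contributes 1 + 0 · 4 = 1
  Term 1 contributes 9 + 1 · 4 = 13
  Term 2 contributes -2 + 2 · 4 = 6
  Term 3 contributes 5 + 3 · 4 = 17
  Term 4 contributes -4 + 4 · 4 = 12
p(4) = ⊕ of these = min[1, 13, 6, 17, 12] = 1.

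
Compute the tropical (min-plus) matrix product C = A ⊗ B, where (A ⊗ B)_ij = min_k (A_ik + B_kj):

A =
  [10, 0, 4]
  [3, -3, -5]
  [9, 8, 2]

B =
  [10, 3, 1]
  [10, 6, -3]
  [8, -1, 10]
A ⊗ B =
  [10, 3, -3]
  [3, -6, -6]
  [10, 1, 5]

Apply the min-plus product entry-by-entry:
  C[0][0] = min over k of (A[0][0] + B[0][0] = 10 + 10 = 20, A[0][1] + B[1][0] = 0 + 10 = 10, A[0][2] + B[2][0] = 4 + 8 = 12) = 10 (attained at k = 1)
  C[0][1] = min over k of (A[0][0] + B[0][1] = 10 + 3 = 13, A[0][1] + B[1][1] = 0 + 6 = 6, A[0][2] + B[2][1] = 4 + -1 = 3) = 3 (attained at k = 2)
  C[0][2] = min over k of (A[0][0] + B[0][2] = 10 + 1 = 11, A[0][1] + B[1][2] = 0 + -3 = -3, A[0][2] + B[2][2] = 4 + 10 = 14) = -3 (attained at k = 1)
  C[1][0] = min over k of (A[1][0] + B[0][0] = 3 + 10 = 13, A[1][1] + B[1][0] = -3 + 10 = 7, A[1][2] + B[2][0] = -5 + 8 = 3) = 3 (attained at k = 2)
  C[1][1] = min over k of (A[1][0] + B[0][1] = 3 + 3 = 6, A[1][1] + B[1][1] = -3 + 6 = 3, A[1][2] + B[2][1] = -5 + -1 = -6) = -6 (attained at k = 2)
  C[1][2] = min over k of (A[1][0] + B[0][2] = 3 + 1 = 4, A[1][1] + B[1][2] = -3 + -3 = -6, A[1][2] + B[2][2] = -5 + 10 = 5) = -6 (attained at k = 1)
  C[2][0] = min over k of (A[2][0] + B[0][0] = 9 + 10 = 19, A[2][1] + B[1][0] = 8 + 10 = 18, A[2][2] + B[2][0] = 2 + 8 = 10) = 10 (attained at k = 2)
  C[2][1] = min over k of (A[2][0] + B[0][1] = 9 + 3 = 12, A[2][1] + B[1][1] = 8 + 6 = 14, A[2][2] + B[2][1] = 2 + -1 = 1) = 1 (attained at k = 2)
  C[2][2] = min over k of (A[2][0] + B[0][2] = 9 + 1 = 10, A[2][1] + B[1][2] = 8 + -3 = 5, A[2][2] + B[2][2] = 2 + 10 = 12) = 5 (attained at k = 1)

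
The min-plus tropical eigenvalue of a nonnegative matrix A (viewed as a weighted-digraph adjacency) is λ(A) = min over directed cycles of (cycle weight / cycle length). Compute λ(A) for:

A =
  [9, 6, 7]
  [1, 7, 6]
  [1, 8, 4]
λ(A) = 7/2

Enumerate directed cycles and compute their means (weight / length). Sample:
  cycle 0 → 0: weight = 9, length = 1, mean = 9/1 ≈ 9.000
  cycle 1 → 1: weight = 7, length = 1, mean = 7/1 ≈ 7.000
  cycle 2 → 2: weight = 4, length = 1, mean = 4/1 ≈ 4.000
  cycle 0 → 1 → 0: weight = 7, length = 2, mean = 7/2 ≈ 3.500
  cycle 0 → 2 → 0: weight = 8, length = 2, mean = 8/2 ≈ 4.000
  cycle 1 → 0 → 1: weight = 7, length = 2, mean = 7/2 ≈ 3.500
Minimum mean = 3.500, attained e.g. along the cycle 0 → 1 → 0 with weight 7 and length 2. So λ(A) = 7/2 = 7/2.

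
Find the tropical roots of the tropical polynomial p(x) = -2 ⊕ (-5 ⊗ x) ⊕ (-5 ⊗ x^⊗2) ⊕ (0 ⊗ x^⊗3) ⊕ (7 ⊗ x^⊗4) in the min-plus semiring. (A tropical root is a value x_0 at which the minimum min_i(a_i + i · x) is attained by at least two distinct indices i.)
Roots: {-7, -5, 0, 3}

Each tropical root is a break point of the lower envelope of the lines y = a_i + i · x (there are 5 lines, with slopes 0, 1, ..., 4). Only the lines that attain the minimum somewhere contribute to roots; other lines are dominated. Here the surviving (envelope) indices are i = 4, i = 3, i = 2, i = 1, i = 0.
Intersections between consecutive envelope lines give the roots: for adjacent envelope indices i < j the intersection is x = (a_i − a_j) / (j − i). Reading off the sorted break points: {-7, -5, 0, 3}.
Verification: at each break x_0, at least two indices attain the minimum of min_i(a_i + i · x_0).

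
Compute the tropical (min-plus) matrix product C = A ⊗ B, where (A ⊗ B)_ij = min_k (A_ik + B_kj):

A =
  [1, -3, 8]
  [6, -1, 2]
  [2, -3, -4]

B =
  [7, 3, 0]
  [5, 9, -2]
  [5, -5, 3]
A ⊗ B =
  [2, 3, -5]
  [4, -3, -3]
  [1, -9, -5]

Apply the min-plus product entry-by-entry:
  C[0][0] = min over k of (A[0][0] + B[0][0] = 1 + 7 = 8, A[0][1] + B[1][0] = -3 + 5 = 2, A[0][2] + B[2][0] = 8 + 5 = 13) = 2 (attained at k = 1)
  C[0][1] = min over k of (A[0][0] + B[0][1] = 1 + 3 = 4, A[0][1] + B[1][1] = -3 + 9 = 6, A[0][2] + B[2][1] = 8 + -5 = 3) = 3 (attained at k = 2)
  C[0][2] = min over k of (A[0][0] + B[0][2] = 1 + 0 = 1, A[0][1] + B[1][2] = -3 + -2 = -5, A[0][2] + B[2][2] = 8 + 3 = 11) = -5 (attained at k = 1)
  C[1][0] = min over k of (A[1][0] + B[0][0] = 6 + 7 = 13, A[1][1] + B[1][0] = -1 + 5 = 4, A[1][2] + B[2][0] = 2 + 5 = 7) = 4 (attained at k = 1)
  C[1][1] = min over k of (A[1][0] + B[0][1] = 6 + 3 = 9, A[1][1] + B[1][1] = -1 + 9 = 8, A[1][2] + B[2][1] = 2 + -5 = -3) = -3 (attained at k = 2)
  C[1][2] = min over k of (A[1][0] + B[0][2] = 6 + 0 = 6, A[1][1] + B[1][2] = -1 + -2 = -3, A[1][2] + B[2][2] = 2 + 3 = 5) = -3 (attained at k = 1)
  C[2][0] = min over k of (A[2][0] + B[0][0] = 2 + 7 = 9, A[2][1] + B[1][0] = -3 + 5 = 2, A[2][2] + B[2][0] = -4 + 5 = 1) = 1 (attained at k = 2)
  C[2][1] = min over k of (A[2][0] + B[0][1] = 2 + 3 = 5, A[2][1] + B[1][1] = -3 + 9 = 6, A[2][2] + B[2][1] = -4 + -5 = -9) = -9 (attained at k = 2)
  C[2][2] = min over k of (A[2][0] + B[0][2] = 2 + 0 = 2, A[2][1] + B[1][2] = -3 + -2 = -5, A[2][2] + B[2][2] = -4 + 3 = -1) = -5 (attained at k = 1)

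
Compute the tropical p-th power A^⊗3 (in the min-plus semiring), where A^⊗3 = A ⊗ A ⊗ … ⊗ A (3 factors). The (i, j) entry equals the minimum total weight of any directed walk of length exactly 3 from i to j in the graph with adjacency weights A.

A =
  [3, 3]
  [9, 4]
A^⊗3 =
  [9, 9]
  [15, 12]

Each entry (A^⊗3)_ij equals the minimum over all length-3 walks i = v_0 → v_1 → … → v_3 = j of Σ_t A[v_t][v_{t+1}]. For example, for (i, j) = (0, 1) we minimise over 4 possible intermediate vertex sequences; the minimum is 9, attained along the walk 0 → 0 → 0 → 1.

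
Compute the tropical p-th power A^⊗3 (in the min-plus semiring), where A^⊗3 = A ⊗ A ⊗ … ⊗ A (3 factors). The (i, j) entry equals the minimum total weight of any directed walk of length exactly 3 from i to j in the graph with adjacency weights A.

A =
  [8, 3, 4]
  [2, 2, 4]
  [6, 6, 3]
A^⊗3 =
  [7, 7, 9]
  [6, 6, 8]
  [10, 10, 9]

Each entry (A^⊗3)_ij equals the minimum over all length-3 walks i = v_0 → v_1 → … → v_3 = j of Σ_t A[v_t][v_{t+1}]. For example, for (i, j) = (0, 2) we minimise over 9 possible intermediate vertex sequences; the minimum is 9, attained along the walk 0 → 1 → 0 → 2.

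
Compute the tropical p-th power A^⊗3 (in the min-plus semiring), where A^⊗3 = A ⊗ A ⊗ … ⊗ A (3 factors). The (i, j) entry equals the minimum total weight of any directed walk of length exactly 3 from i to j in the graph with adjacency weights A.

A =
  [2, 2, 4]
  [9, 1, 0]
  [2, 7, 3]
A^⊗3 =
  [4, 4, 3]
  [3, 3, 2]
  [6, 5, 4]

Each entry (A^⊗3)_ij equals the minimum over all length-3 walks i = v_0 → v_1 → … → v_3 = j of Σ_t A[v_t][v_{t+1}]. For example, for (i, j) = (0, 2) we minimise over 9 possible intermediate vertex sequences; the minimum is 3, attained along the walk 0 → 1 → 1 → 2.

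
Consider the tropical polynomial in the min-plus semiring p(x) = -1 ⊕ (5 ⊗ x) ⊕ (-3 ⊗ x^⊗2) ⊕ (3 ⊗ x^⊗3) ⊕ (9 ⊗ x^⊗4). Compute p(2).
p(2) = -1

A tropical monomial a ⊗ x^⊗i evaluates to a + i · x. Evaluating each term at x = 2:
  Term 0 contributes -1 + 0 · 2 = -1
  Term 1 contributes 5 + 1 · 2 = 7
  Term 2 contributes -3 + 2 · 2 = 1
  Term 3 contributes 3 + 3 · 2 = 9
  Term 4 contributes 9 + 4 · 2 = 17
p(2) = ⊕ of these = min[-1, 7, 1, 9, 17] = -1.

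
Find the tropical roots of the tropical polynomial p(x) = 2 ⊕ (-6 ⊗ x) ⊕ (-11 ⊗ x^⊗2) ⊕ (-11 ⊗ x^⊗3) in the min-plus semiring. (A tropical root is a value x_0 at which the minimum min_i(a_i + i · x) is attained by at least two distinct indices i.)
Roots: {0, 5, 8}

Each tropical root is a break point of the lower envelope of the lines y = a_i + i · x (there are 4 lines, with slopes 0, 1, ..., 3). Only the lines that attain the minimum somewhere contribute to roots; other lines are dominated. Here the surviving (envelope) indices are i = 3, i = 2, i = 1, i = 0.
Intersections between consecutive envelope lines give the roots: for adjacent envelope indices i < j the intersection is x = (a_i − a_j) / (j − i). Reading off the sorted break points: {0, 5, 8}.
Verification: at each break x_0, at least two indices attain the minimum of min_i(a_i + i · x_0).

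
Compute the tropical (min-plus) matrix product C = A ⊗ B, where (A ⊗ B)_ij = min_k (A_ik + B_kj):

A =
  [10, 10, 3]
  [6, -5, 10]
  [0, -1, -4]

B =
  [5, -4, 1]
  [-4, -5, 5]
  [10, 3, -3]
A ⊗ B =
  [6, 5, 0]
  [-9, -10, 0]
  [-5, -6, -7]

Apply the min-plus product entry-by-entry:
  C[0][0] = min over k of (A[0][0] + B[0][0] = 10 + 5 = 15, A[0][1] + B[1][0] = 10 + -4 = 6, A[0][2] + B[2][0] = 3 + 10 = 13) = 6 (attained at k = 1)
  C[0][1] = min over k of (A[0][0] + B[0][1] = 10 + -4 = 6, A[0][1] + B[1][1] = 10 + -5 = 5, A[0][2] + B[2][1] = 3 + 3 = 6) = 5 (attained at k = 1)
  C[0][2] = min over k of (A[0][0] + B[0][2] = 10 + 1 = 11, A[0][1] + B[1][2] = 10 + 5 = 15, A[0][2] + B[2][2] = 3 + -3 = 0) = 0 (attained at k = 2)
  C[1][0] = min over k of (A[1][0] + B[0][0] = 6 + 5 = 11, A[1][1] + B[1][0] = -5 + -4 = -9, A[1][2] + B[2][0] = 10 + 10 = 20) = -9 (attained at k = 1)
  C[1][1] = min over k of (A[1][0] + B[0][1] = 6 + -4 = 2, A[1][1] + B[1][1] = -5 + -5 = -10, A[1][2] + B[2][1] = 10 + 3 = 13) = -10 (attained at k = 1)
  C[1][2] = min over k of (A[1][0] + B[0][2] = 6 + 1 = 7, A[1][1] + B[1][2] = -5 + 5 = 0, A[1][2] + B[2][2] = 10 + -3 = 7) = 0 (attained at k = 1)
  C[2][0] = min over k of (A[2][0] + B[0][0] = 0 + 5 = 5, A[2][1] + B[1][0] = -1 + -4 = -5, A[2][2] + B[2][0] = -4 + 10 = 6) = -5 (attained at k = 1)
  C[2][1] = min over k of (A[2][0] + B[0][1] = 0 + -4 = -4, A[2][1] + B[1][1] = -1 + -5 = -6, A[2][2] + B[2][1] = -4 + 3 = -1) = -6 (attained at k = 1)
  C[2][2] = min over k of (A[2][0] + B[0][2] = 0 + 1 = 1, A[2][1] + B[1][2] = -1 + 5 = 4, A[2][2] + B[2][2] = -4 + -3 = -7) = -7 (attained at k = 2)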